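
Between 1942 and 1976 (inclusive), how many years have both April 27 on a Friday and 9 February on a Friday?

4

Check each year's weekday for April 27 and 9 February:
  1942: Mon/Mon  1943: Tue/Tue  1944: Thu/Wed  1945: Fri/Fri ✓  1946: Sat/Sat  1947: Sun/Sun  1948: Tue/Mon  1949: Wed/Wed  1950: Thu/Thu  1951: Fri/Fri ✓  1952: Sun/Sat  1953: Mon/Mon  1954: Tue/Tue  1955: Wed/Wed  …(7 more)…  1963: Sat/Sat  1964: Mon/Sun  1965: Tue/Tue  1966: Wed/Wed  1967: Thu/Thu  1968: Sat/Fri  1969: Sun/Sun  1970: Mon/Mon  1971: Tue/Tue  1972: Thu/Wed  1973: Fri/Fri ✓  1974: Sat/Sat  1975: Sun/Sun  1976: Tue/Mon
Both conditions hold in: 1945, 1951, 1962, 1973 — 4.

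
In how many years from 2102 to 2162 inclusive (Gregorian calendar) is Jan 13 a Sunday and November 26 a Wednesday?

3

Check each year's weekday for Jan 13 and November 26:
  2102: Fri/Sun  2103: Sat/Mon  2104: Sun/Wed ✓  2105: Tue/Thu  2106: Wed/Fri  2107: Thu/Sat  2108: Fri/Mon  2109: Sun/Tue  2110: Mon/Wed  2111: Tue/Thu  2112: Wed/Sat  2113: Fri/Sun  2114: Sat/Mon  2115: Sun/Tue  …(33 more)…  2149: Mon/Wed  2150: Tue/Thu  2151: Wed/Fri  2152: Thu/Sun  2153: Sat/Mon  2154: Sun/Tue  2155: Mon/Wed  2156: Tue/Fri  2157: Thu/Sat  2158: Fri/Sun  2159: Sat/Mon  2160: Sun/Wed ✓  2161: Tue/Thu  2162: Wed/Fri
Both conditions hold in: 2104, 2132, 2160 — 3.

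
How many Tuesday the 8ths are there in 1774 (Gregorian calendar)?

3

Check the 8th of each month of 1774: Jan 8: Sat, Feb 8: Tue, Mar 8: Tue, Apr 8: Fri, May 8: Sun, Jun 8: Wed, Jul 8: Fri, Aug 8: Mon, Sep 8: Thu, Oct 8: Sat, Nov 8: Tue, Dec 8: Thu.
Tuesday occurs in February, March, November — 3 months.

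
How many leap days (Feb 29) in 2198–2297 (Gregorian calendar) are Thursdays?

Leap years in 2198–2297: 24 of them.
Feb 29 weekday advances by 5 (mod 7) from one leap year to the next four years later (or differs when a century non-leap intervenes).
Leap-day weekdays: 2204:Wed 2208:Mon 2212:Sat 2216:Thu✓ 2220:Tue 2224:Sun 2228:Fri 2232:Wed 2236:Mon 2240:Sat 2244:Thu✓ 2248:Tue 2252:Sun 2256:Fri 2260:Wed 2264:Mon 2268:Sat 2272:Thu✓ 2276:Tue 2280:Sun 2284:Fri 2288:Wed 2292:Mon 2296:Sat
Thursday: 2216, 2244, 2272 → 3.

3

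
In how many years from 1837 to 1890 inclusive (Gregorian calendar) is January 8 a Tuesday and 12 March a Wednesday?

2

Check each year's weekday for January 8 and 12 March:
  1837: Sun/Sun  1838: Mon/Mon  1839: Tue/Tue  1840: Wed/Thu  1841: Fri/Fri  1842: Sat/Sat  1843: Sun/Sun  1844: Mon/Tue  1845: Wed/Wed  1846: Thu/Thu  1847: Fri/Fri  1848: Sat/Sun  1849: Mon/Mon  1850: Tue/Tue  …(26 more)…  1877: Mon/Mon  1878: Tue/Tue  1879: Wed/Wed  1880: Thu/Fri  1881: Sat/Sat  1882: Sun/Sun  1883: Mon/Mon  1884: Tue/Wed ✓  1885: Thu/Thu  1886: Fri/Fri  1887: Sat/Sat  1888: Sun/Mon  1889: Tue/Tue  1890: Wed/Wed
Both conditions hold in: 1856, 1884 — 2.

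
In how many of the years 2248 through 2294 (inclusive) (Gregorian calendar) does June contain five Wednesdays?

June has 30 days; it has five Wednesdays when Wednesday falls among the first (month-length − 28) days — i.e. when June 1 is one of Wednesday/Tuesday.
June 1 by year: 2248:Thu 2249:Fri 2250:Sat 2251:Sun 2252:Tue✓ 2253:Wed✓ 2254:Thu 2255:Fri 2256:Sun 2257:Mon 2258:Tue✓ 2259:Wed✓ 2260:Fri 2261:Sat 2262:Sun …(17 more)… 2280:Tue✓ 2281:Wed✓ 2282:Thu 2283:Fri 2284:Sun 2285:Mon 2286:Tue✓ 2287:Wed✓ 2288:Fri 2289:Sat 2290:Sun 2291:Mon 2292:Wed✓ 2293:Thu 2294:Fri
Years with five Wednesdays: 2252, 2253, 2258, 2259, 2264, 2269, 2270, 2275, 2280, 2281, 2286, 2287, 2292 → 13.

13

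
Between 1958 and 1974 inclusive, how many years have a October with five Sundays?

October has 31 days; it has five Sundays when Sunday falls among the first (month-length − 28) days — i.e. when October 1 is one of Sunday/Saturday/Friday.
October 1 by year: 1958:Wed 1959:Thu 1960:Sat✓ 1961:Sun✓ 1962:Mon 1963:Tue 1964:Thu 1965:Fri✓ 1966:Sat✓ 1967:Sun✓ 1968:Tue 1969:Wed 1970:Thu 1971:Fri✓ 1972:Sun✓ 1973:Mon 1974:Tue
Years with five Sundays: 1960, 1961, 1965, 1966, 1967, 1971, 1972 → 7.

7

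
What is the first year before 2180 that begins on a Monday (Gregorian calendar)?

Jan 1 advances by 2 weekdays after a leap year and by 1 after a common year.
2180: Jan 1 is Saturday (leap).
2179: Friday
2178: Thursday
2177: Wednesday
2176: Monday (leap)
2176 begins on a Monday

2176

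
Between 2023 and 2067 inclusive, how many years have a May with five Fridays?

19

May has 31 days; it has five Fridays when Friday falls among the first (month-length − 28) days — i.e. when May 1 is one of Friday/Thursday/Wednesday.
May 1 by year: 2023:Mon 2024:Wed✓ 2025:Thu✓ 2026:Fri✓ 2027:Sat 2028:Mon 2029:Tue 2030:Wed✓ 2031:Thu✓ 2032:Sat 2033:Sun 2034:Mon 2035:Tue 2036:Thu✓ 2037:Fri✓ …(15 more)… 2053:Thu✓ 2054:Fri✓ 2055:Sat 2056:Mon 2057:Tue 2058:Wed✓ 2059:Thu✓ 2060:Sat 2061:Sun 2062:Mon 2063:Tue 2064:Thu✓ 2065:Fri✓ 2066:Sat 2067:Sun
Years with five Fridays: 2024, 2025, 2026, 2030, 2031, 2036, 2037, 2041, 2042, 2043, 2047, 2048, 2052, 2053, 2054, 2058, 2059, 2064, 2065 → 19.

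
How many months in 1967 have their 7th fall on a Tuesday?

3

Check the 7th of each month of 1967: Jan 7: Sat, Feb 7: Tue, Mar 7: Tue, Apr 7: Fri, May 7: Sun, Jun 7: Wed, Jul 7: Fri, Aug 7: Mon, Sep 7: Thu, Oct 7: Sat, Nov 7: Tue, Dec 7: Thu.
Tuesday occurs in February, March, November — 3 months.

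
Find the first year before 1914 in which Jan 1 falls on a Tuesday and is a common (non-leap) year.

Jan 1 advances by 2 weekdays after a leap year and by 1 after a common year.
1914: Jan 1 is Thursday.
1913: Wednesday
1912: Monday (leap)
1911: Sunday
1910: Saturday
1909: Friday
1908: Wednesday (leap)
1907: Tuesday
1907 begins on a Tuesday and is a common year.

1907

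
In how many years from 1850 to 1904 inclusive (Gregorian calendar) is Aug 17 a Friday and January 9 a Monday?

2

Check each year's weekday for Aug 17 and January 9:
  1850: Sat/Wed  1851: Sun/Thu  1852: Tue/Fri  1853: Wed/Sun  1854: Thu/Mon  1855: Fri/Tue  1856: Sun/Wed  1857: Mon/Fri  1858: Tue/Sat  1859: Wed/Sun  1860: Fri/Mon ✓  1861: Sat/Wed  1862: Sun/Thu  1863: Mon/Fri  …(27 more)…  1891: Mon/Fri  1892: Wed/Sat  1893: Thu/Mon  1894: Fri/Tue  1895: Sat/Wed  1896: Mon/Thu  1897: Tue/Sat  1898: Wed/Sun  1899: Thu/Mon  1900: Fri/Tue  1901: Sat/Wed  1902: Sun/Thu  1903: Mon/Fri  1904: Wed/Sat
Both conditions hold in: 1860, 1888 — 2.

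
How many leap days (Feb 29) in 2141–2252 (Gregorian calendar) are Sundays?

4

Leap years in 2141–2252: 27 of them.
Feb 29 weekday advances by 5 (mod 7) from one leap year to the next four years later (or differs when a century non-leap intervenes).
Leap-day weekdays: 2144:Sat 2148:Thu 2152:Tue 2156:Sun✓ 2160:Fri 2164:Wed 2168:Mon 2172:Sat 2176:Thu 2180:Tue 2184:Sun✓ 2188:Fri 2192:Wed 2196:Mon 2204:Wed 2208:Mon 2212:Sat 2216:Thu 2220:Tue 2224:Sun✓ 2228:Fri 2232:Wed 2236:Mon 2240:Sat 2244:Thu 2248:Tue 2252:Sun✓
Sunday: 2156, 2184, 2224, 2252 → 4.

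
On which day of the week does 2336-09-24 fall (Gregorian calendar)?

Thursday

January 1, 2336 is a Wednesday.
September 24 is day 268 of the year, i.e. 267 days after Jan 1.
267 mod 7 = 1, so advance 1 weekday from Wednesday: Thursday.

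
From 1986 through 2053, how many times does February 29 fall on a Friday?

Leap years in 1986–2053: 17 of them.
Feb 29 weekday advances by 5 (mod 7) from one leap year to the next four years later (or differs when a century non-leap intervenes).
Leap-day weekdays: 1988:Mon 1992:Sat 1996:Thu 2000:Tue 2004:Sun 2008:Fri✓ 2012:Wed 2016:Mon 2020:Sat 2024:Thu 2028:Tue 2032:Sun 2036:Fri✓ 2040:Wed 2044:Mon 2048:Sat 2052:Thu
Friday: 2008, 2036 → 2.

2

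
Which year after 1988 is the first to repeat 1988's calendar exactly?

Two years share a calendar iff Jan 1 falls on the same weekday and both are leap or both are common. 1988: Jan 1 is Friday, leap year.
1989: Jan 1 Sunday, common
1990: Jan 1 Monday, common
1991: Jan 1 Tuesday, common
1992: Jan 1 Wednesday, leap
1993: Jan 1 Friday, common
1994: Jan 1 Saturday, common
1995: Jan 1 Sunday, common
1996: Jan 1 Monday, leap
1997: Jan 1 Wednesday, common
1998: Jan 1 Thursday, common
1999: Jan 1 Friday, common
2000: Jan 1 Saturday, leap
2001: Jan 1 Monday, common
2002: Jan 1 Tuesday, common
2003: Jan 1 Wednesday, common
2004: Jan 1 Thursday, leap
2005: Jan 1 Saturday, common
2006: Jan 1 Sunday, common
2007: Jan 1 Monday, common
2008: Jan 1 Tuesday, leap
2009: Jan 1 Thursday, common
2010: Jan 1 Friday, common
2011: Jan 1 Saturday, common
2012: Jan 1 Sunday, leap
2013: Jan 1 Tuesday, common
2014: Jan 1 Wednesday, common
2015: Jan 1 Thursday, common
2016: Jan 1 Friday, leap
2016 matches on both conditions.

2016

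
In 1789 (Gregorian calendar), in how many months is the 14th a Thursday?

1

Check the 14th of each month of 1789: Jan 14: Wed, Feb 14: Sat, Mar 14: Sat, Apr 14: Tue, May 14: Thu, Jun 14: Sun, Jul 14: Tue, Aug 14: Fri, Sep 14: Mon, Oct 14: Wed, Nov 14: Sat, Dec 14: Mon.
Thursday occurs in May — 1 month.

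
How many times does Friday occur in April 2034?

4

April 2034 has 30 days and begins on Saturday.
The first Friday is April 7.
Fridays fall on 7, 14, 21, 28 — that's 4.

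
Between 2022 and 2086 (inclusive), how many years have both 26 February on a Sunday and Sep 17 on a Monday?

Check each year's weekday for 26 February and Sep 17:
  2022: Sat/Sat  2023: Sun/Sun  2024: Mon/Tue  2025: Wed/Wed  2026: Thu/Thu  2027: Fri/Fri  2028: Sat/Sun  2029: Mon/Mon  2030: Tue/Tue  2031: Wed/Wed  2032: Thu/Fri  2033: Sat/Sat  2034: Sun/Sun  2035: Mon/Mon  …(37 more)…  2073: Sun/Sun  2074: Mon/Mon  2075: Tue/Tue  2076: Wed/Thu  2077: Fri/Fri  2078: Sat/Sat  2079: Sun/Sun  2080: Mon/Tue  2081: Wed/Wed  2082: Thu/Thu  2083: Fri/Fri  2084: Sat/Sun  2085: Mon/Mon  2086: Tue/Tue
Both conditions hold in: 2040, 2068 — 2.

2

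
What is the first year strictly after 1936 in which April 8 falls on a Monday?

From one year to the next, a fixed date's weekday advances by 1, or by 2 when a Feb 29 lies between the two dates.
1936: April 8 is Wednesday.
1937: Thursday (+1)
1938: Friday (+1)
1939: Saturday (+1)
1940: Monday (+2)
April 8 falls on a Monday in 1940.

1940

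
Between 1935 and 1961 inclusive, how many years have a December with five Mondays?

December has 31 days; it has five Mondays when Monday falls among the first (month-length − 28) days — i.e. when December 1 is one of Monday/Sunday/Saturday.
December 1 by year: 1935:Sun✓ 1936:Tue 1937:Wed 1938:Thu 1939:Fri 1940:Sun✓ 1941:Mon✓ 1942:Tue 1943:Wed 1944:Fri 1945:Sat✓ 1946:Sun✓ 1947:Mon✓ 1948:Wed 1949:Thu 1950:Fri 1951:Sat✓ 1952:Mon✓ 1953:Tue 1954:Wed 1955:Thu 1956:Sat✓ 1957:Sun✓ 1958:Mon✓ 1959:Tue 1960:Thu 1961:Fri
Years with five Mondays: 1935, 1940, 1941, 1945, 1946, 1947, 1951, 1952, 1956, 1957, 1958 → 11.

11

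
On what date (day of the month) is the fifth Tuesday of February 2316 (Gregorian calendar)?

29

February 1, 2316 is a Tuesday, so the first Tuesday is the 1st.
The fifth Tuesday is 1 + 28 = 29.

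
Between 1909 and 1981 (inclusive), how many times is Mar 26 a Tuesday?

10

Track Mar 26's weekday year by year (advancing +1, or +2 across a Feb 29):
  1909: Fri  1910: Sat (+1)  1911: Sun (+1)  1912: Tue (+2) ✓  1913: Wed (+1)
  1914: Thu (+1)  1915: Fri (+1)  1916: Sun (+2)  1917: Mon (+1)  1918: Tue (+1) ✓
  1919: Wed (+1)  1920: Fri (+2)  1921: Sat (+1)  1922: Sun (+1)  … (45 more years) …
  1968: Tue (+2) ✓  1969: Wed (+1)  1970: Thu (+1)  1971: Fri (+1)  1972: Sun (+2)
  1973: Mon (+1)  1974: Tue (+1) ✓  1975: Wed (+1)  1976: Fri (+2)  1977: Sat (+1)
  1978: Sun (+1)  1979: Mon (+1)  1980: Wed (+2)  1981: Thu (+1)
Tuesday years: 1912, 1918, 1929, 1935, 1940, 1946, 1957, 1963, 1968, 1974 — 10 in total.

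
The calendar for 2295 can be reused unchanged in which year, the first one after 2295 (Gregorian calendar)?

2301

Two years share a calendar iff Jan 1 falls on the same weekday and both are leap or both are common. 2295: Jan 1 is Tuesday, common year.
2296: Jan 1 Wednesday, leap
2297: Jan 1 Friday, common
2298: Jan 1 Saturday, common
2299: Jan 1 Sunday, common
2300: Jan 1 Monday, common
2301: Jan 1 Tuesday, common
2301 matches on both conditions.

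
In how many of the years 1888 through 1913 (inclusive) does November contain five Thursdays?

8

November has 30 days; it has five Thursdays when Thursday falls among the first (month-length − 28) days — i.e. when November 1 is one of Thursday/Wednesday.
November 1 by year: 1888:Thu✓ 1889:Fri 1890:Sat 1891:Sun 1892:Tue 1893:Wed✓ 1894:Thu✓ 1895:Fri 1896:Sun 1897:Mon 1898:Tue 1899:Wed✓ 1900:Thu✓ 1901:Fri 1902:Sat 1903:Sun 1904:Tue 1905:Wed✓ 1906:Thu✓ 1907:Fri 1908:Sun 1909:Mon 1910:Tue 1911:Wed✓ 1912:Fri 1913:Sat
Years with five Thursdays: 1888, 1893, 1894, 1899, 1900, 1905, 1906, 1911 → 8.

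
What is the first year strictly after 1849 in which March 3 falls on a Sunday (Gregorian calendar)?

1850

From one year to the next, a fixed date's weekday advances by 1, or by 2 when a Feb 29 lies between the two dates.
1849: March 3 is Saturday.
1850: Sunday (+1)
March 3 falls on a Sunday in 1850.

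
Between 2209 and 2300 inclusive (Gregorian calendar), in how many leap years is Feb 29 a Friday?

3

Leap years in 2209–2300: 22 of them.
Feb 29 weekday advances by 5 (mod 7) from one leap year to the next four years later (or differs when a century non-leap intervenes).
Leap-day weekdays: 2212:Sat 2216:Thu 2220:Tue 2224:Sun 2228:Fri✓ 2232:Wed 2236:Mon 2240:Sat 2244:Thu 2248:Tue 2252:Sun 2256:Fri✓ 2260:Wed 2264:Mon 2268:Sat 2272:Thu 2276:Tue 2280:Sun 2284:Fri✓ 2288:Wed 2292:Mon 2296:Sat
Friday: 2228, 2256, 2284 → 3.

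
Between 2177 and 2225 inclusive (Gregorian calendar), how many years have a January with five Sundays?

20

January has 31 days; it has five Sundays when Sunday falls among the first (month-length − 28) days — i.e. when January 1 is one of Sunday/Saturday/Friday.
January 1 by year: 2177:Wed 2178:Thu 2179:Fri✓ 2180:Sat✓ 2181:Mon 2182:Tue 2183:Wed 2184:Thu 2185:Sat✓ 2186:Sun✓ 2187:Mon 2188:Tue 2189:Thu 2190:Fri✓ 2191:Sat✓ …(19 more)… 2211:Tue 2212:Wed 2213:Fri✓ 2214:Sat✓ 2215:Sun✓ 2216:Mon 2217:Wed 2218:Thu 2219:Fri✓ 2220:Sat✓ 2221:Mon 2222:Tue 2223:Wed 2224:Thu 2225:Sat✓
Years with five Sundays: 2179, 2180, 2185, 2186, 2190, 2191, 2192, 2196, 2197, 2202, 2203, 2204, 2208, 2209, 2213, 2214, 2215, 2219, 2220, 2225 → 20.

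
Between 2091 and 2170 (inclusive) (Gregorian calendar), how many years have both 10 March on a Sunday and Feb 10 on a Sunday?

8

Check each year's weekday for 10 March and Feb 10:
  2091: Sat/Sat  2092: Mon/Sun  2093: Tue/Tue  2094: Wed/Wed  2095: Thu/Thu  2096: Sat/Fri  2097: Sun/Sun ✓  2098: Mon/Mon  2099: Tue/Tue  2100: Wed/Wed  2101: Thu/Thu  2102: Fri/Fri  2103: Sat/Sat  2104: Mon/Sun  …(52 more)…  2157: Thu/Thu  2158: Fri/Fri  2159: Sat/Sat  2160: Mon/Sun  2161: Tue/Tue  2162: Wed/Wed  2163: Thu/Thu  2164: Sat/Fri  2165: Sun/Sun ✓  2166: Mon/Mon  2167: Tue/Tue  2168: Thu/Wed  2169: Fri/Fri  2170: Sat/Sat
Both conditions hold in: 2097, 2109, 2115, 2126, 2137, 2143, 2154, 2165 — 8.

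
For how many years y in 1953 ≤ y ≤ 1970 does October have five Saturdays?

October has 31 days; it has five Saturdays when Saturday falls among the first (month-length − 28) days — i.e. when October 1 is one of Saturday/Friday/Thursday.
October 1 by year: 1953:Thu✓ 1954:Fri✓ 1955:Sat✓ 1956:Mon 1957:Tue 1958:Wed 1959:Thu✓ 1960:Sat✓ 1961:Sun 1962:Mon 1963:Tue 1964:Thu✓ 1965:Fri✓ 1966:Sat✓ 1967:Sun 1968:Tue 1969:Wed 1970:Thu✓
Years with five Saturdays: 1953, 1954, 1955, 1959, 1960, 1964, 1965, 1966, 1970 → 9.

9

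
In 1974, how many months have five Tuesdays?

5

A month of length L has five Tuesdays iff its first Tuesday is on day ≤ L−28 (so day 1–3 in a 31-day month, 1–2 in a 30-day month, day 1 in a leap February).
Checking each month of 1974: Jan starts Tue (31d) ✓; Feb starts Fri (28d); Mar starts Fri (31d); Apr starts Mon (30d) ✓; May starts Wed (31d); Jun starts Sat (30d); Jul starts Mon (31d) ✓; Aug starts Thu (31d); Sep starts Sun (30d); Oct starts Tue (31d) ✓; Nov starts Fri (30d); Dec starts Sun (31d) ✓.
Five-Tuesday months: January, April, July, October, December → 5.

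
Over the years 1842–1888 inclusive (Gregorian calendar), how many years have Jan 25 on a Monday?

Track Jan 25's weekday year by year (advancing +1, or +2 across a Feb 29):
  1842: Tue  1843: Wed (+1)  1844: Thu (+1)  1845: Sat (+2)  1846: Sun (+1)
  1847: Mon (+1) ✓  1848: Tue (+1)  1849: Thu (+2)  1850: Fri (+1)  1851: Sat (+1)
  1852: Sun (+1)  1853: Tue (+2)  1854: Wed (+1)  1855: Thu (+1)  … (19 more years) …
  1875: Mon (+1) ✓  1876: Tue (+1)  1877: Thu (+2)  1878: Fri (+1)  1879: Sat (+1)
  1880: Sun (+1)  1881: Tue (+2)  1882: Wed (+1)  1883: Thu (+1)  1884: Fri (+1)
  1885: Sun (+2)  1886: Mon (+1) ✓  1887: Tue (+1)  1888: Wed (+1)
Monday years: 1847, 1858, 1864, 1869, 1875, 1886 — 6 in total.

6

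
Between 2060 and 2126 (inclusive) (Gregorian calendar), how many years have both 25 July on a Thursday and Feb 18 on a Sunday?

Check each year's weekday for 25 July and Feb 18:
  2060: Sun/Wed  2061: Mon/Fri  2062: Tue/Sat  2063: Wed/Sun  2064: Fri/Mon  2065: Sat/Wed  2066: Sun/Thu  2067: Mon/Fri  2068: Wed/Sat  2069: Thu/Mon  2070: Fri/Tue  2071: Sat/Wed  2072: Mon/Thu  2073: Tue/Sat  …(39 more)…  2113: Tue/Sat  2114: Wed/Sun  2115: Thu/Mon  2116: Sat/Tue  2117: Sun/Thu  2118: Mon/Fri  2119: Tue/Sat  2120: Thu/Sun ✓  2121: Fri/Tue  2122: Sat/Wed  2123: Sun/Thu  2124: Tue/Fri  2125: Wed/Sun  2126: Thu/Mon
Both conditions hold in: 2080, 2120 — 2.

2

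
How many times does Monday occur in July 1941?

July 1941 has 31 days and begins on Tuesday.
The first Monday is July 7.
Mondays fall on 7, 14, 21, 28 — that's 4.

4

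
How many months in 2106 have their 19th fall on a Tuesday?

2

Check the 19th of each month of 2106: Jan 19: Tue, Feb 19: Fri, Mar 19: Fri, Apr 19: Mon, May 19: Wed, Jun 19: Sat, Jul 19: Mon, Aug 19: Thu, Sep 19: Sun, Oct 19: Tue, Nov 19: Fri, Dec 19: Sun.
Tuesday occurs in January, October — 2 months.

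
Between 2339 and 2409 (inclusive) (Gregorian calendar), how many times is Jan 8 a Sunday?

Track Jan 8's weekday year by year (advancing +1, or +2 across a Feb 29):
  2339: Sun ✓  2340: Mon (+1)  2341: Wed (+2)  2342: Thu (+1)  2343: Fri (+1)
  2344: Sat (+1)  2345: Mon (+2)  2346: Tue (+1)  2347: Wed (+1)  2348: Thu (+1)
  2349: Sat (+2)  2350: Sun (+1) ✓  2351: Mon (+1)  2352: Tue (+1)  … (43 more years) …
  2396: Mon (+1)  2397: Wed (+2)  2398: Thu (+1)  2399: Fri (+1)  2400: Sat (+1)
  2401: Mon (+2)  2402: Tue (+1)  2403: Wed (+1)  2404: Thu (+1)  2405: Sat (+2)
  2406: Sun (+1) ✓  2407: Mon (+1)  2408: Tue (+1)  2409: Thu (+2)
Sunday years: 2339, 2350, 2356, 2361, 2367, 2378, 2384, 2389, 2395, 2406 — 10 in total.

10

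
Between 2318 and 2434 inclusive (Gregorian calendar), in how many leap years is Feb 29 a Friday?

4

Leap years in 2318–2434: 29 of them.
Feb 29 weekday advances by 5 (mod 7) from one leap year to the next four years later (or differs when a century non-leap intervenes).
Leap-day weekdays: 2320:Sun 2324:Fri✓ 2328:Wed 2332:Mon 2336:Sat 2340:Thu 2344:Tue 2348:Sun 2352:Fri✓ 2356:Wed 2360:Mon 2364:Sat 2368:Thu …(3 more)… 2384:Wed 2388:Mon 2392:Sat 2396:Thu 2400:Tue 2404:Sun 2408:Fri✓ 2412:Wed 2416:Mon 2420:Sat 2424:Thu 2428:Tue 2432:Sun
Friday: 2324, 2352, 2380, 2408 → 4.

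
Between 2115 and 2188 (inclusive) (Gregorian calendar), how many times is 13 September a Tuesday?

Track 13 September's weekday year by year (advancing +1, or +2 across a Feb 29):
  2115: Fri  2116: Sun (+2)  2117: Mon (+1)  2118: Tue (+1) ✓  2119: Wed (+1)
  2120: Fri (+2)  2121: Sat (+1)  2122: Sun (+1)  2123: Mon (+1)  2124: Wed (+2)
  2125: Thu (+1)  2126: Fri (+1)  2127: Sat (+1)  2128: Mon (+2)  … (46 more years) …
  2175: Wed (+1)  2176: Fri (+2)  2177: Sat (+1)  2178: Sun (+1)  2179: Mon (+1)
  2180: Wed (+2)  2181: Thu (+1)  2182: Fri (+1)  2183: Sat (+1)  2184: Mon (+2)
  2185: Tue (+1) ✓  2186: Wed (+1)  2187: Thu (+1)  2188: Sat (+2)
Tuesday years: 2118, 2129, 2135, 2140, 2146, 2157, 2163, 2168, 2174, 2185 — 10 in total.

10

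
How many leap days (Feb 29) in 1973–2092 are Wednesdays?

Leap years in 1973–2092: 30 of them.
Feb 29 weekday advances by 5 (mod 7) from one leap year to the next four years later (or differs when a century non-leap intervenes).
Leap-day weekdays: 1976:Sun 1980:Fri 1984:Wed✓ 1988:Mon 1992:Sat 1996:Thu 2000:Tue 2004:Sun 2008:Fri 2012:Wed✓ 2016:Mon 2020:Sat 2024:Thu …(4 more)… 2044:Mon 2048:Sat 2052:Thu 2056:Tue 2060:Sun 2064:Fri 2068:Wed✓ 2072:Mon 2076:Sat 2080:Thu 2084:Tue 2088:Sun 2092:Fri
Wednesday: 1984, 2012, 2040, 2068 → 4.

4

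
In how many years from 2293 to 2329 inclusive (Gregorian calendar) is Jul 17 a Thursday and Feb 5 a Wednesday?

Check each year's weekday for Jul 17 and Feb 5:
  2293: Mon/Sun  2294: Tue/Mon  2295: Wed/Tue  2296: Fri/Wed  2297: Sat/Fri  2298: Sun/Sat  2299: Mon/Sun  2300: Tue/Mon  2301: Wed/Tue  2302: Thu/Wed ✓  2303: Fri/Thu  2304: Sun/Fri  2305: Mon/Sun  2306: Tue/Mon  …(9 more)…  2316: Mon/Sat  2317: Tue/Mon  2318: Wed/Tue  2319: Thu/Wed ✓  2320: Sat/Thu  2321: Sun/Sat  2322: Mon/Sun  2323: Tue/Mon  2324: Thu/Tue  2325: Fri/Thu  2326: Sat/Fri  2327: Sun/Sat  2328: Tue/Sun  2329: Wed/Tue
Both conditions hold in: 2302, 2313, 2319 — 3.

3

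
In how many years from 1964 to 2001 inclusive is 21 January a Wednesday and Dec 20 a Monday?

1

Check each year's weekday for 21 January and Dec 20:
  1964: Tue/Sun  1965: Thu/Mon  1966: Fri/Tue  1967: Sat/Wed  1968: Sun/Fri  1969: Tue/Sat  1970: Wed/Sun  1971: Thu/Mon  1972: Fri/Wed  1973: Sun/Thu  1974: Mon/Fri  1975: Tue/Sat  1976: Wed/Mon ✓  1977: Fri/Tue  …(10 more)…  1988: Thu/Tue  1989: Sat/Wed  1990: Sun/Thu  1991: Mon/Fri  1992: Tue/Sun  1993: Thu/Mon  1994: Fri/Tue  1995: Sat/Wed  1996: Sun/Fri  1997: Tue/Sat  1998: Wed/Sun  1999: Thu/Mon  2000: Fri/Wed  2001: Sun/Thu
Both conditions hold in: 1976 — 1.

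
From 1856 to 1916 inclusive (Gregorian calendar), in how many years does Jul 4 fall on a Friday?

Track Jul 4's weekday year by year (advancing +1, or +2 across a Feb 29):
  1856: Fri ✓  1857: Sat (+1)  1858: Sun (+1)  1859: Mon (+1)  1860: Wed (+2)
  1861: Thu (+1)  1862: Fri (+1) ✓  1863: Sat (+1)  1864: Mon (+2)  1865: Tue (+1)
  1866: Wed (+1)  1867: Thu (+1)  1868: Sat (+2)  1869: Sun (+1)  … (33 more years) …
  1903: Sat (+1)  1904: Mon (+2)  1905: Tue (+1)  1906: Wed (+1)  1907: Thu (+1)
  1908: Sat (+2)  1909: Sun (+1)  1910: Mon (+1)  1911: Tue (+1)  1912: Thu (+2)
  1913: Fri (+1) ✓  1914: Sat (+1)  1915: Sun (+1)  1916: Tue (+2)
Friday years: 1856, 1862, 1873, 1879, 1884, 1890, 1902, 1913 — 8 in total.

8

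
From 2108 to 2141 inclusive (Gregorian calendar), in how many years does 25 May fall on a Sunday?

5

Track 25 May's weekday year by year (advancing +1, or +2 across a Feb 29):
  2108: Fri  2109: Sat (+1)  2110: Sun (+1) ✓  2111: Mon (+1)  2112: Wed (+2)
  2113: Thu (+1)  2114: Fri (+1)  2115: Sat (+1)  2116: Mon (+2)  2117: Tue (+1)
  2118: Wed (+1)  2119: Thu (+1)  2120: Sat (+2)  2121: Sun (+1) ✓  … (6 more years) …
  2128: Tue (+2)  2129: Wed (+1)  2130: Thu (+1)  2131: Fri (+1)  2132: Sun (+2) ✓
  2133: Mon (+1)  2134: Tue (+1)  2135: Wed (+1)  2136: Fri (+2)  2137: Sat (+1)
  2138: Sun (+1) ✓  2139: Mon (+1)  2140: Wed (+2)  2141: Thu (+1)
Sunday years: 2110, 2121, 2127, 2132, 2138 — 5 in total.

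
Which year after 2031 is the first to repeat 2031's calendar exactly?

Two years share a calendar iff Jan 1 falls on the same weekday and both are leap or both are common. 2031: Jan 1 is Wednesday, common year.
2032: Jan 1 Thursday, leap
2033: Jan 1 Saturday, common
2034: Jan 1 Sunday, common
2035: Jan 1 Monday, common
2036: Jan 1 Tuesday, leap
2037: Jan 1 Thursday, common
2038: Jan 1 Friday, common
2039: Jan 1 Saturday, common
2040: Jan 1 Sunday, leap
2041: Jan 1 Tuesday, common
2042: Jan 1 Wednesday, common
2042 matches on both conditions.

2042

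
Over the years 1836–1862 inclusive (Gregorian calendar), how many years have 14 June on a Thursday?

4

Track 14 June's weekday year by year (advancing +1, or +2 across a Feb 29):
  1836: Tue  1837: Wed (+1)  1838: Thu (+1) ✓  1839: Fri (+1)  1840: Sun (+2)
  1841: Mon (+1)  1842: Tue (+1)  1843: Wed (+1)  1844: Fri (+2)  1845: Sat (+1)
  1846: Sun (+1)  1847: Mon (+1)  1848: Wed (+2)  1849: Thu (+1) ✓  1850: Fri (+1)
  1851: Sat (+1)  1852: Mon (+2)  1853: Tue (+1)  1854: Wed (+1)  1855: Thu (+1) ✓
  1856: Sat (+2)  1857: Sun (+1)  1858: Mon (+1)  1859: Tue (+1)  1860: Thu (+2) ✓
  1861: Fri (+1)  1862: Sat (+1)
Thursday years: 1838, 1849, 1855, 1860 — 4 in total.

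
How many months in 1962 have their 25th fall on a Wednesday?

Check the 25th of each month of 1962: Jan 25: Thu, Feb 25: Sun, Mar 25: Sun, Apr 25: Wed, May 25: Fri, Jun 25: Mon, Jul 25: Wed, Aug 25: Sat, Sep 25: Tue, Oct 25: Thu, Nov 25: Sun, Dec 25: Tue.
Wednesday occurs in April, July — 2 months.

2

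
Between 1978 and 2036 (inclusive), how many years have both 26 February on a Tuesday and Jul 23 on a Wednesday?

3

Check each year's weekday for 26 February and Jul 23:
  1978: Sun/Sun  1979: Mon/Mon  1980: Tue/Wed ✓  1981: Thu/Thu  1982: Fri/Fri  1983: Sat/Sat  1984: Sun/Mon  1985: Tue/Tue  1986: Wed/Wed  1987: Thu/Thu  1988: Fri/Sat  1989: Sun/Sun  1990: Mon/Mon  1991: Tue/Tue  …(31 more)…  2023: Sun/Sun  2024: Mon/Tue  2025: Wed/Wed  2026: Thu/Thu  2027: Fri/Fri  2028: Sat/Sun  2029: Mon/Mon  2030: Tue/Tue  2031: Wed/Wed  2032: Thu/Fri  2033: Sat/Sat  2034: Sun/Sun  2035: Mon/Mon  2036: Tue/Wed ✓
Both conditions hold in: 1980, 2008, 2036 — 3.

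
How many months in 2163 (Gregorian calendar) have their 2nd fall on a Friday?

Check the 2nd of each month of 2163: Jan 2: Sun, Feb 2: Wed, Mar 2: Wed, Apr 2: Sat, May 2: Mon, Jun 2: Thu, Jul 2: Sat, Aug 2: Tue, Sep 2: Fri, Oct 2: Sun, Nov 2: Wed, Dec 2: Fri.
Friday occurs in September, December — 2 months.

2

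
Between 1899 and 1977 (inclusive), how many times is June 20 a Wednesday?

Track June 20's weekday year by year (advancing +1, or +2 across a Feb 29):
  1899: Tue  1900: Wed (+1) ✓  1901: Thu (+1)  1902: Fri (+1)  1903: Sat (+1)
  1904: Mon (+2)  1905: Tue (+1)  1906: Wed (+1) ✓  1907: Thu (+1)  1908: Sat (+2)
  1909: Sun (+1)  1910: Mon (+1)  1911: Tue (+1)  1912: Thu (+2)  … (51 more years) …
  1964: Sat (+2)  1965: Sun (+1)  1966: Mon (+1)  1967: Tue (+1)  1968: Thu (+2)
  1969: Fri (+1)  1970: Sat (+1)  1971: Sun (+1)  1972: Tue (+2)  1973: Wed (+1) ✓
  1974: Thu (+1)  1975: Fri (+1)  1976: Sun (+2)  1977: Mon (+1)
Wednesday years: 1900, 1906, 1917, 1923, 1928, 1934, 1945, 1951, 1956, 1962, 1973 — 11 in total.

11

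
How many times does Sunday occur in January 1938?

5

January 1938 has 31 days and begins on Saturday.
The first Sunday is January 2.
Sundays fall on 2, 9, 16, 23, 30 — that's 5.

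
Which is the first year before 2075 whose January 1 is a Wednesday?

2070

Jan 1 advances by 2 weekdays after a leap year and by 1 after a common year.
2075: Jan 1 is Tuesday.
2074: Monday
2073: Sunday
2072: Friday (leap)
2071: Thursday
2070: Wednesday
2070 begins on a Wednesday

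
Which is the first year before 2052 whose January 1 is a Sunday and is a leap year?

2040

Jan 1 advances by 2 weekdays after a leap year and by 1 after a common year.
2052: Jan 1 is Monday (leap).
2051: Sunday
2050: Saturday
2049: Friday
2048: Wednesday (leap)
2047: Tuesday
2046: Monday
2045: Sunday
2044: Friday (leap)
2043: Thursday
2042: Wednesday
2041: Tuesday
2040: Sunday (leap)
2040 begins on a Sunday and is a leap year.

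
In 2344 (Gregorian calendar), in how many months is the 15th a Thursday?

Check the 15th of each month of 2344: Jan 15: Sat, Feb 15: Tue, Mar 15: Wed, Apr 15: Sat, May 15: Mon, Jun 15: Thu, Jul 15: Sat, Aug 15: Tue, Sep 15: Fri, Oct 15: Sun, Nov 15: Wed, Dec 15: Fri.
Thursday occurs in June — 1 month.

1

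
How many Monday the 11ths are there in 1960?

3

Check the 11th of each month of 1960: Jan 11: Mon, Feb 11: Thu, Mar 11: Fri, Apr 11: Mon, May 11: Wed, Jun 11: Sat, Jul 11: Mon, Aug 11: Thu, Sep 11: Sun, Oct 11: Tue, Nov 11: Fri, Dec 11: Sun.
Monday occurs in January, April, July — 3 months.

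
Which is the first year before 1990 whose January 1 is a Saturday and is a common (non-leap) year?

Jan 1 advances by 2 weekdays after a leap year and by 1 after a common year.
1990: Jan 1 is Monday.
1989: Sunday
1988: Friday (leap)
1987: Thursday
1986: Wednesday
1985: Tuesday
1984: Sunday (leap)
1983: Saturday
1983 begins on a Saturday and is a common year.

1983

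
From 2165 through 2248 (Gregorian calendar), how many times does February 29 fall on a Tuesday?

3

Leap years in 2165–2248: 20 of them.
Feb 29 weekday advances by 5 (mod 7) from one leap year to the next four years later (or differs when a century non-leap intervenes).
Leap-day weekdays: 2168:Mon 2172:Sat 2176:Thu 2180:Tue✓ 2184:Sun 2188:Fri 2192:Wed 2196:Mon 2204:Wed 2208:Mon 2212:Sat 2216:Thu 2220:Tue✓ 2224:Sun 2228:Fri 2232:Wed 2236:Mon 2240:Sat 2244:Thu 2248:Tue✓
Tuesday: 2180, 2220, 2248 → 3.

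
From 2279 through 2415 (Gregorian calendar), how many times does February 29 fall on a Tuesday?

4

Leap years in 2279–2415: 33 of them.
Feb 29 weekday advances by 5 (mod 7) from one leap year to the next four years later (or differs when a century non-leap intervenes).
Leap-day weekdays: 2280:Sun 2284:Fri 2288:Wed 2292:Mon 2296:Sat 2304:Mon 2308:Sat 2312:Thu 2316:Tue✓ 2320:Sun 2324:Fri 2328:Wed 2332:Mon …(7 more)… 2364:Sat 2368:Thu 2372:Tue✓ 2376:Sun 2380:Fri 2384:Wed 2388:Mon 2392:Sat 2396:Thu 2400:Tue✓ 2404:Sun 2408:Fri 2412:Wed
Tuesday: 2316, 2344, 2372, 2400 → 4.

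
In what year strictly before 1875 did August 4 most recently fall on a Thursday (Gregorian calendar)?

1870

From one year to the next, a fixed date's weekday advances by 1, or by 2 when a Feb 29 lies between the two dates.
1875: August 4 is Wednesday.
1874: Tuesday (−1)
1873: Monday (−1)
1872: Sunday (−1)
1871: Friday (−2)
1870: Thursday (−1)
August 4 falls on a Thursday in 1870.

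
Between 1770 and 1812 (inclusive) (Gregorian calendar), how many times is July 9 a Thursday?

7

Track July 9's weekday year by year (advancing +1, or +2 across a Feb 29):
  1770: Mon  1771: Tue (+1)  1772: Thu (+2) ✓  1773: Fri (+1)  1774: Sat (+1)
  1775: Sun (+1)  1776: Tue (+2)  1777: Wed (+1)  1778: Thu (+1) ✓  1779: Fri (+1)
  1780: Sun (+2)  1781: Mon (+1)  1782: Tue (+1)  1783: Wed (+1)  … (15 more years) …
  1799: Tue (+1)  1800: Wed (+1)  1801: Thu (+1) ✓  1802: Fri (+1)  1803: Sat (+1)
  1804: Mon (+2)  1805: Tue (+1)  1806: Wed (+1)  1807: Thu (+1) ✓  1808: Sat (+2)
  1809: Sun (+1)  1810: Mon (+1)  1811: Tue (+1)  1812: Thu (+2) ✓
Thursday years: 1772, 1778, 1789, 1795, 1801, 1807, 1812 — 7 in total.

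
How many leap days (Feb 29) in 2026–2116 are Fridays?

Leap years in 2026–2116: 22 of them.
Feb 29 weekday advances by 5 (mod 7) from one leap year to the next four years later (or differs when a century non-leap intervenes).
Leap-day weekdays: 2028:Tue 2032:Sun 2036:Fri✓ 2040:Wed 2044:Mon 2048:Sat 2052:Thu 2056:Tue 2060:Sun 2064:Fri✓ 2068:Wed 2072:Mon 2076:Sat 2080:Thu 2084:Tue 2088:Sun 2092:Fri✓ 2096:Wed 2104:Fri✓ 2108:Wed 2112:Mon 2116:Sat
Friday: 2036, 2064, 2092, 2104 → 4.

4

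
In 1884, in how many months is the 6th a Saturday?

Check the 6th of each month of 1884: Jan 6: Sun, Feb 6: Wed, Mar 6: Thu, Apr 6: Sun, May 6: Tue, Jun 6: Fri, Jul 6: Sun, Aug 6: Wed, Sep 6: Sat, Oct 6: Mon, Nov 6: Thu, Dec 6: Sat.
Saturday occurs in September, December — 2 months.

2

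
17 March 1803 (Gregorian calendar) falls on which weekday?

Thursday

January 1, 1803 is a Saturday.
March 17 is day 76 of the year, i.e. 75 days after Jan 1.
75 mod 7 = 5, so advance 5 weekdays from Saturday: Thursday.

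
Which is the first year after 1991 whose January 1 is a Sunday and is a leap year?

2012

Jan 1 advances by 2 weekdays after a leap year and by 1 after a common year.
1991: Jan 1 is Tuesday.
1992: Wednesday (leap)
1993: Friday
1994: Saturday
1995: Sunday
1996: Monday (leap)
1997: Wednesday
1998: Thursday
1999: Friday
2000: Saturday (leap)
2001: Monday
2002: Tuesday
2003: Wednesday
2004: Thursday (leap)
2005: Saturday
2006: Sunday
2007: Monday
2008: Tuesday (leap)
2009: Thursday
2010: Friday
2011: Saturday
2012: Sunday (leap)
2012 begins on a Sunday and is a leap year.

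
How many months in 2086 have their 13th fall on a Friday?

Check the 13th of each month of 2086: Jan 13: Sun, Feb 13: Wed, Mar 13: Wed, Apr 13: Sat, May 13: Mon, Jun 13: Thu, Jul 13: Sat, Aug 13: Tue, Sep 13: Fri, Oct 13: Sun, Nov 13: Wed, Dec 13: Fri.
Friday occurs in September, December — 2 months.

2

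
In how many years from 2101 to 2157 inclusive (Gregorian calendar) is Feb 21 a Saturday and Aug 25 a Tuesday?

6

Check each year's weekday for Feb 21 and Aug 25:
  2101: Mon/Thu  2102: Tue/Fri  2103: Wed/Sat  2104: Thu/Mon  2105: Sat/Tue ✓  2106: Sun/Wed  2107: Mon/Thu  2108: Tue/Sat  2109: Thu/Sun  2110: Fri/Mon  2111: Sat/Tue ✓  2112: Sun/Thu  2113: Tue/Fri  2114: Wed/Sat  …(29 more)…  2144: Fri/Tue  2145: Sun/Wed  2146: Mon/Thu  2147: Tue/Fri  2148: Wed/Sun  2149: Fri/Mon  2150: Sat/Tue ✓  2151: Sun/Wed  2152: Mon/Fri  2153: Wed/Sat  2154: Thu/Sun  2155: Fri/Mon  2156: Sat/Wed  2157: Mon/Thu
Both conditions hold in: 2105, 2111, 2122, 2133, 2139, 2150 — 6.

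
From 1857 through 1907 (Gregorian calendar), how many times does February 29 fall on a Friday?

Leap years in 1857–1907: 11 of them.
Feb 29 weekday advances by 5 (mod 7) from one leap year to the next four years later (or differs when a century non-leap intervenes).
Leap-day weekdays: 1860:Wed 1864:Mon 1868:Sat 1872:Thu 1876:Tue 1880:Sun 1884:Fri✓ 1888:Wed 1892:Mon 1896:Sat 1904:Mon
Friday: 1884 → 1.

1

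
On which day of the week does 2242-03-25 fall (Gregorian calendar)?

January 1, 2242 is a Saturday.
March 25 is day 84 of the year, i.e. 83 days after Jan 1.
83 mod 7 = 6, so advance 6 weekdays from Saturday: Friday.

Friday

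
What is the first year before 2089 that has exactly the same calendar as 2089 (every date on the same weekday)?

Two years share a calendar iff Jan 1 falls on the same weekday and both are leap or both are common. 2089: Jan 1 is Saturday, common year.
2088: Jan 1 Thursday, leap
2087: Jan 1 Wednesday, common
2086: Jan 1 Tuesday, common
2085: Jan 1 Monday, common
2084: Jan 1 Saturday, leap
2083: Jan 1 Friday, common
2082: Jan 1 Thursday, common
2081: Jan 1 Wednesday, common
2080: Jan 1 Monday, leap
2079: Jan 1 Sunday, common
2078: Jan 1 Saturday, common
2078 matches on both conditions.

2078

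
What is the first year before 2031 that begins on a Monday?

Jan 1 advances by 2 weekdays after a leap year and by 1 after a common year.
2031: Jan 1 is Wednesday.
2030: Tuesday
2029: Monday
2029 begins on a Monday

2029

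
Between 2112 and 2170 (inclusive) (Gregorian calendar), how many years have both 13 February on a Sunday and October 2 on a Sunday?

6

Check each year's weekday for 13 February and October 2:
  2112: Sat/Sun  2113: Mon/Mon  2114: Tue/Tue  2115: Wed/Wed  2116: Thu/Fri  2117: Sat/Sat  2118: Sun/Sun ✓  2119: Mon/Mon  2120: Tue/Wed  2121: Thu/Thu  2122: Fri/Fri  2123: Sat/Sat  2124: Sun/Mon  2125: Tue/Tue  …(31 more)…  2157: Sun/Sun ✓  2158: Mon/Mon  2159: Tue/Tue  2160: Wed/Thu  2161: Fri/Fri  2162: Sat/Sat  2163: Sun/Sun ✓  2164: Mon/Tue  2165: Wed/Wed  2166: Thu/Thu  2167: Fri/Fri  2168: Sat/Sun  2169: Mon/Mon  2170: Tue/Tue
Both conditions hold in: 2118, 2129, 2135, 2146, 2157, 2163 — 6.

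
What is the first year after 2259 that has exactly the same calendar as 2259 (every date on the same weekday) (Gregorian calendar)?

Two years share a calendar iff Jan 1 falls on the same weekday and both are leap or both are common. 2259: Jan 1 is Saturday, common year.
2260: Jan 1 Sunday, leap
2261: Jan 1 Tuesday, common
2262: Jan 1 Wednesday, common
2263: Jan 1 Thursday, common
2264: Jan 1 Friday, leap
2265: Jan 1 Sunday, common
2266: Jan 1 Monday, common
2267: Jan 1 Tuesday, common
2268: Jan 1 Wednesday, leap
2269: Jan 1 Friday, common
2270: Jan 1 Saturday, common
2270 matches on both conditions.

2270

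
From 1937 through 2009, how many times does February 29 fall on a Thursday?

3

Leap years in 1937–2009: 18 of them.
Feb 29 weekday advances by 5 (mod 7) from one leap year to the next four years later (or differs when a century non-leap intervenes).
Leap-day weekdays: 1940:Thu✓ 1944:Tue 1948:Sun 1952:Fri 1956:Wed 1960:Mon 1964:Sat 1968:Thu✓ 1972:Tue 1976:Sun 1980:Fri 1984:Wed 1988:Mon 1992:Sat 1996:Thu✓ 2000:Tue 2004:Sun 2008:Fri
Thursday: 1940, 1968, 1996 → 3.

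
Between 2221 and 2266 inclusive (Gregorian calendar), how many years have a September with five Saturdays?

14

September has 30 days; it has five Saturdays when Saturday falls among the first (month-length − 28) days — i.e. when September 1 is one of Saturday/Friday.
September 1 by year: 2221:Sat✓ 2222:Sun 2223:Mon 2224:Wed 2225:Thu 2226:Fri✓ 2227:Sat✓ 2228:Mon 2229:Tue 2230:Wed 2231:Thu 2232:Sat✓ 2233:Sun 2234:Mon 2235:Tue …(16 more)… 2252:Wed 2253:Thu 2254:Fri✓ 2255:Sat✓ 2256:Mon 2257:Tue 2258:Wed 2259:Thu 2260:Sat✓ 2261:Sun 2262:Mon 2263:Tue 2264:Thu 2265:Fri✓ 2266:Sat✓
Years with five Saturdays: 2221, 2226, 2227, 2232, 2237, 2238, 2243, 2248, 2249, 2254, 2255, 2260, 2265, 2266 → 14.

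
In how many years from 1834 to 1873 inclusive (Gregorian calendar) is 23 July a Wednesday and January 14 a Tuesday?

Check each year's weekday for 23 July and January 14:
  1834: Wed/Tue ✓  1835: Thu/Wed  1836: Sat/Thu  1837: Sun/Sat  1838: Mon/Sun  1839: Tue/Mon  1840: Thu/Tue  1841: Fri/Thu  1842: Sat/Fri  1843: Sun/Sat  1844: Tue/Sun  1845: Wed/Tue ✓  1846: Thu/Wed  1847: Fri/Thu  …(12 more)…  1860: Mon/Sat  1861: Tue/Mon  1862: Wed/Tue ✓  1863: Thu/Wed  1864: Sat/Thu  1865: Sun/Sat  1866: Mon/Sun  1867: Tue/Mon  1868: Thu/Tue  1869: Fri/Thu  1870: Sat/Fri  1871: Sun/Sat  1872: Tue/Sun  1873: Wed/Tue ✓
Both conditions hold in: 1834, 1845, 1851, 1862, 1873 — 5.

5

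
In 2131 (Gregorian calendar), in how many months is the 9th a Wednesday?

Check the 9th of each month of 2131: Jan 9: Tue, Feb 9: Fri, Mar 9: Fri, Apr 9: Mon, May 9: Wed, Jun 9: Sat, Jul 9: Mon, Aug 9: Thu, Sep 9: Sun, Oct 9: Tue, Nov 9: Fri, Dec 9: Sun.
Wednesday occurs in May — 1 month.

1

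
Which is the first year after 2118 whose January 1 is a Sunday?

2119

Jan 1 advances by 2 weekdays after a leap year and by 1 after a common year.
2118: Jan 1 is Saturday.
2119: Sunday
2119 begins on a Sunday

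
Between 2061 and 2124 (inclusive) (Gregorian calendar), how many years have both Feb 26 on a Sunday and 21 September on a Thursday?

Check each year's weekday for Feb 26 and 21 September:
  2061: Sat/Wed  2062: Sun/Thu ✓  2063: Mon/Fri  2064: Tue/Sun  2065: Thu/Mon  2066: Fri/Tue  2067: Sat/Wed  2068: Sun/Fri  2069: Tue/Sat  2070: Wed/Sun  2071: Thu/Mon  2072: Fri/Wed  2073: Sun/Thu ✓  2074: Mon/Fri  …(36 more)…  2111: Thu/Mon  2112: Fri/Wed  2113: Sun/Thu ✓  2114: Mon/Fri  2115: Tue/Sat  2116: Wed/Mon  2117: Fri/Tue  2118: Sat/Wed  2119: Sun/Thu ✓  2120: Mon/Sat  2121: Wed/Sun  2122: Thu/Mon  2123: Fri/Tue  2124: Sat/Thu
Both conditions hold in: 2062, 2073, 2079, 2090, 2102, 2113, 2119 — 7.

7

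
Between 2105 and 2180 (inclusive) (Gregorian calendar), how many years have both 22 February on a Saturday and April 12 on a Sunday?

3

Check each year's weekday for 22 February and April 12:
  2105: Sun/Sun  2106: Mon/Mon  2107: Tue/Tue  2108: Wed/Thu  2109: Fri/Fri  2110: Sat/Sat  2111: Sun/Sun  2112: Mon/Tue  2113: Wed/Wed  2114: Thu/Thu  2115: Fri/Fri  2116: Sat/Sun ✓  2117: Mon/Mon  2118: Tue/Tue  …(48 more)…  2167: Sun/Sun  2168: Mon/Tue  2169: Wed/Wed  2170: Thu/Thu  2171: Fri/Fri  2172: Sat/Sun ✓  2173: Mon/Mon  2174: Tue/Tue  2175: Wed/Wed  2176: Thu/Fri  2177: Sat/Sat  2178: Sun/Sun  2179: Mon/Mon  2180: Tue/Wed
Both conditions hold in: 2116, 2144, 2172 — 3.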